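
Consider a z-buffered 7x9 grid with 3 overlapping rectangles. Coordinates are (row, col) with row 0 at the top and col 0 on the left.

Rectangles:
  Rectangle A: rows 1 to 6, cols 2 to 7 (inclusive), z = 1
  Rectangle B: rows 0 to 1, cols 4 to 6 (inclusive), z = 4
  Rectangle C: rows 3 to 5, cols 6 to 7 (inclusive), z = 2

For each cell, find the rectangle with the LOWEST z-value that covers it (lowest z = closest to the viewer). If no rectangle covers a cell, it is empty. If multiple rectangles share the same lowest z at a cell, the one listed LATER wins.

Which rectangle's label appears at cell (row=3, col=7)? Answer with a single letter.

Check cell (3,7):
  A: rows 1-6 cols 2-7 z=1 -> covers; best now A (z=1)
  B: rows 0-1 cols 4-6 -> outside (row miss)
  C: rows 3-5 cols 6-7 z=2 -> covers; best now A (z=1)
Winner: A at z=1

Answer: A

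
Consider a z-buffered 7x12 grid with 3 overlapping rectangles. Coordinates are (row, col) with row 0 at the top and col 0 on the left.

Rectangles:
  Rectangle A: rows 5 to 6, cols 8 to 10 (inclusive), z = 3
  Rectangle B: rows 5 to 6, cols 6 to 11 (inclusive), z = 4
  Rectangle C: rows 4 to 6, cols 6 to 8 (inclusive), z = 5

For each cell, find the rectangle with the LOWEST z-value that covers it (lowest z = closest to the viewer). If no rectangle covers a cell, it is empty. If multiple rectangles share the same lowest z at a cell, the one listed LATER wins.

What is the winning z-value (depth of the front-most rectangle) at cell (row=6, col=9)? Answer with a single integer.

Answer: 3

Derivation:
Check cell (6,9):
  A: rows 5-6 cols 8-10 z=3 -> covers; best now A (z=3)
  B: rows 5-6 cols 6-11 z=4 -> covers; best now A (z=3)
  C: rows 4-6 cols 6-8 -> outside (col miss)
Winner: A at z=3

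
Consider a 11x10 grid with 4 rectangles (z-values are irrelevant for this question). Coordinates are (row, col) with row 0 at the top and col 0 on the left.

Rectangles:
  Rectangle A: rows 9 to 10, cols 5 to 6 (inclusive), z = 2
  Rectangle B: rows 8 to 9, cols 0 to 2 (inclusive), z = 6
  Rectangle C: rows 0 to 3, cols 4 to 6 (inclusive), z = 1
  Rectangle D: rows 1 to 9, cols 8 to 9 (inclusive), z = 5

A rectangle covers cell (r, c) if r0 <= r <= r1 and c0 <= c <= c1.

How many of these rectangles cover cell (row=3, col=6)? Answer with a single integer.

Check cell (3,6):
  A: rows 9-10 cols 5-6 -> outside (row miss)
  B: rows 8-9 cols 0-2 -> outside (row miss)
  C: rows 0-3 cols 4-6 -> covers
  D: rows 1-9 cols 8-9 -> outside (col miss)
Count covering = 1

Answer: 1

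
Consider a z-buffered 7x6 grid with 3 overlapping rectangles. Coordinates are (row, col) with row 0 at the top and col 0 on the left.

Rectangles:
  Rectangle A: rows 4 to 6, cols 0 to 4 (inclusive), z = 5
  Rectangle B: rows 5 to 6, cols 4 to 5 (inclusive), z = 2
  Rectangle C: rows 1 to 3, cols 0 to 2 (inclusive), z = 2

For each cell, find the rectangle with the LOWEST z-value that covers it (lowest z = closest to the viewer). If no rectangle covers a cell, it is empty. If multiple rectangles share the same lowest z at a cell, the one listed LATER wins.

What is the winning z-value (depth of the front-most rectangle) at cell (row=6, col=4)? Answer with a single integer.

Answer: 2

Derivation:
Check cell (6,4):
  A: rows 4-6 cols 0-4 z=5 -> covers; best now A (z=5)
  B: rows 5-6 cols 4-5 z=2 -> covers; best now B (z=2)
  C: rows 1-3 cols 0-2 -> outside (row miss)
Winner: B at z=2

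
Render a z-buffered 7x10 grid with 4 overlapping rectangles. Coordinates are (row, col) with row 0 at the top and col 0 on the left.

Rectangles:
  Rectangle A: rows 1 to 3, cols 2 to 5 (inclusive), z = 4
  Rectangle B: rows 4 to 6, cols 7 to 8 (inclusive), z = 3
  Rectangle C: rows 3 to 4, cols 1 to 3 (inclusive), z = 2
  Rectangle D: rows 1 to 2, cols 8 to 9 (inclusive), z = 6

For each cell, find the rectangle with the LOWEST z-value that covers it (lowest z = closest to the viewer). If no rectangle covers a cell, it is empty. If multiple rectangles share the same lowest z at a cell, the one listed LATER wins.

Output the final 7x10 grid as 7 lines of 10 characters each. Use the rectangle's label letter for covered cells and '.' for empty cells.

..........
..AAAA..DD
..AAAA..DD
.CCCAA....
.CCC...BB.
.......BB.
.......BB.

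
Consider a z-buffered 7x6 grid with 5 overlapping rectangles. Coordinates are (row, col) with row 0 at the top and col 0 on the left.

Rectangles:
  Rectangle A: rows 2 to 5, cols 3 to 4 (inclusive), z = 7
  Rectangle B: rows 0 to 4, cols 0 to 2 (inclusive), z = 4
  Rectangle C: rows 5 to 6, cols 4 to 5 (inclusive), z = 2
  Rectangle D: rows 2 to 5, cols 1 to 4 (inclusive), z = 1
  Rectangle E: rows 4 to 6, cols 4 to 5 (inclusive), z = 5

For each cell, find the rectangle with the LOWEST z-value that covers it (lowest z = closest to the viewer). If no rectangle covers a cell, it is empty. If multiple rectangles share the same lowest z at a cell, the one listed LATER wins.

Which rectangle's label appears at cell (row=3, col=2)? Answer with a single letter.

Check cell (3,2):
  A: rows 2-5 cols 3-4 -> outside (col miss)
  B: rows 0-4 cols 0-2 z=4 -> covers; best now B (z=4)
  C: rows 5-6 cols 4-5 -> outside (row miss)
  D: rows 2-5 cols 1-4 z=1 -> covers; best now D (z=1)
  E: rows 4-6 cols 4-5 -> outside (row miss)
Winner: D at z=1

Answer: D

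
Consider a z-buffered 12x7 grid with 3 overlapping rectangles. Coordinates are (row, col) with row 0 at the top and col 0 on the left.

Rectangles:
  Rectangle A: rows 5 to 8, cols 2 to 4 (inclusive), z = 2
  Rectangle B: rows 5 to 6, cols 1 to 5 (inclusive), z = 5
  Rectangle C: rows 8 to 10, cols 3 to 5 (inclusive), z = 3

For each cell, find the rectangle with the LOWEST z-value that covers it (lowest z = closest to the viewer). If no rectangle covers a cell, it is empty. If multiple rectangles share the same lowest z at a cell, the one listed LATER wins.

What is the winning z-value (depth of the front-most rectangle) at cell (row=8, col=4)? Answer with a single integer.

Answer: 2

Derivation:
Check cell (8,4):
  A: rows 5-8 cols 2-4 z=2 -> covers; best now A (z=2)
  B: rows 5-6 cols 1-5 -> outside (row miss)
  C: rows 8-10 cols 3-5 z=3 -> covers; best now A (z=2)
Winner: A at z=2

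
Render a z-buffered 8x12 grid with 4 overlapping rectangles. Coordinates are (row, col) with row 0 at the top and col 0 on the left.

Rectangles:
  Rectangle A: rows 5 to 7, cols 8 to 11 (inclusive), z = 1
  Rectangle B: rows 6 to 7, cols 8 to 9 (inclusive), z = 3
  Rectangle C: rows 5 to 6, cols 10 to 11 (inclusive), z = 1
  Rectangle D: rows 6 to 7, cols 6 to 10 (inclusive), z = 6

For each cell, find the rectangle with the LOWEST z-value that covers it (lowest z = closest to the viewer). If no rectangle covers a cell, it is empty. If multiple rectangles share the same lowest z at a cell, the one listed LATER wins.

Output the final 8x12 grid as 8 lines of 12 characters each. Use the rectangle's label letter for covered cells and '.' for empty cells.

............
............
............
............
............
........AACC
......DDAACC
......DDAAAA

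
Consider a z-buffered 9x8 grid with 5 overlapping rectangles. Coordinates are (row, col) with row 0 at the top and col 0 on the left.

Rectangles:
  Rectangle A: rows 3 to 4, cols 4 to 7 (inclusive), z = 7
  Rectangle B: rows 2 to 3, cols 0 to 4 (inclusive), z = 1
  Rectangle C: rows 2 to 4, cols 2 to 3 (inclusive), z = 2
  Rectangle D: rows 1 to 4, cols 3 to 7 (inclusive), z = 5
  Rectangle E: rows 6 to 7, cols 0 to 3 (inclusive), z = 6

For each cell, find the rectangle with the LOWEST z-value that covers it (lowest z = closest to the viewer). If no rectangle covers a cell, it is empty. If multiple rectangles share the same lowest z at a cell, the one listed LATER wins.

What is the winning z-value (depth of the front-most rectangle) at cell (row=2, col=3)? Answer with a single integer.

Answer: 1

Derivation:
Check cell (2,3):
  A: rows 3-4 cols 4-7 -> outside (row miss)
  B: rows 2-3 cols 0-4 z=1 -> covers; best now B (z=1)
  C: rows 2-4 cols 2-3 z=2 -> covers; best now B (z=1)
  D: rows 1-4 cols 3-7 z=5 -> covers; best now B (z=1)
  E: rows 6-7 cols 0-3 -> outside (row miss)
Winner: B at z=1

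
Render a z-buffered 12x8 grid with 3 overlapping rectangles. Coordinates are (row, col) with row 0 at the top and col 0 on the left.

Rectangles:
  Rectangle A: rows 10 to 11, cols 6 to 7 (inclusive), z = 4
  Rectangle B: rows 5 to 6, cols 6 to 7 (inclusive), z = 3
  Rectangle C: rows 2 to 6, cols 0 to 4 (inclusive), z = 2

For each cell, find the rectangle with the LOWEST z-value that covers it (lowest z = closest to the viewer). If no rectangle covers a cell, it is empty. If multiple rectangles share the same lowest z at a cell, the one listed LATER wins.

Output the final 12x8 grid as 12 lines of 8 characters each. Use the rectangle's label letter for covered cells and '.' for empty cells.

........
........
CCCCC...
CCCCC...
CCCCC...
CCCCC.BB
CCCCC.BB
........
........
........
......AA
......AA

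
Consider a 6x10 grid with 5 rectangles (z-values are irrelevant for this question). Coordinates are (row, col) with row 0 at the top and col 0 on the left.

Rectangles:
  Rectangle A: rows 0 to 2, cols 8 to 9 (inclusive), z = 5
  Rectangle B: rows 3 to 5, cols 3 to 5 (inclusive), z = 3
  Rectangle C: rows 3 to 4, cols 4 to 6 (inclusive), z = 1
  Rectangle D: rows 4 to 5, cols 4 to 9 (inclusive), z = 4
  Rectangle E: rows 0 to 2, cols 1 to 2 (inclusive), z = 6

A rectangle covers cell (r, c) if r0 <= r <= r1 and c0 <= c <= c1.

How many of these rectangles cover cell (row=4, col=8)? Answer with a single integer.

Check cell (4,8):
  A: rows 0-2 cols 8-9 -> outside (row miss)
  B: rows 3-5 cols 3-5 -> outside (col miss)
  C: rows 3-4 cols 4-6 -> outside (col miss)
  D: rows 4-5 cols 4-9 -> covers
  E: rows 0-2 cols 1-2 -> outside (row miss)
Count covering = 1

Answer: 1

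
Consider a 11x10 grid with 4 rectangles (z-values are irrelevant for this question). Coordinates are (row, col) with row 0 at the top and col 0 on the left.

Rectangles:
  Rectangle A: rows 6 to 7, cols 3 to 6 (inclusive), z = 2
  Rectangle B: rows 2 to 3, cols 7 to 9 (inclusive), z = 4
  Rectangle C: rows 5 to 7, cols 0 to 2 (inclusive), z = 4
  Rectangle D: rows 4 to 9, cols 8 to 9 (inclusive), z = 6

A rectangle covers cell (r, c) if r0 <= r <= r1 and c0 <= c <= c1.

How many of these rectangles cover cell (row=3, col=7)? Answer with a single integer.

Check cell (3,7):
  A: rows 6-7 cols 3-6 -> outside (row miss)
  B: rows 2-3 cols 7-9 -> covers
  C: rows 5-7 cols 0-2 -> outside (row miss)
  D: rows 4-9 cols 8-9 -> outside (row miss)
Count covering = 1

Answer: 1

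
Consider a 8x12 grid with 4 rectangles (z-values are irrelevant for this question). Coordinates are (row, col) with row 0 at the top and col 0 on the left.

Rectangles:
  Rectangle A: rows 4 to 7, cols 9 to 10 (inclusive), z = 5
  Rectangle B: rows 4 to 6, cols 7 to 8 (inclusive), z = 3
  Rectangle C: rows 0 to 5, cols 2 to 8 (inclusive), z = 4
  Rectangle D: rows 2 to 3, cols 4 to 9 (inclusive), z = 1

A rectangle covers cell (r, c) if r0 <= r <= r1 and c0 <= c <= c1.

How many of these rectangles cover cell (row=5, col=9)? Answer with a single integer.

Answer: 1

Derivation:
Check cell (5,9):
  A: rows 4-7 cols 9-10 -> covers
  B: rows 4-6 cols 7-8 -> outside (col miss)
  C: rows 0-5 cols 2-8 -> outside (col miss)
  D: rows 2-3 cols 4-9 -> outside (row miss)
Count covering = 1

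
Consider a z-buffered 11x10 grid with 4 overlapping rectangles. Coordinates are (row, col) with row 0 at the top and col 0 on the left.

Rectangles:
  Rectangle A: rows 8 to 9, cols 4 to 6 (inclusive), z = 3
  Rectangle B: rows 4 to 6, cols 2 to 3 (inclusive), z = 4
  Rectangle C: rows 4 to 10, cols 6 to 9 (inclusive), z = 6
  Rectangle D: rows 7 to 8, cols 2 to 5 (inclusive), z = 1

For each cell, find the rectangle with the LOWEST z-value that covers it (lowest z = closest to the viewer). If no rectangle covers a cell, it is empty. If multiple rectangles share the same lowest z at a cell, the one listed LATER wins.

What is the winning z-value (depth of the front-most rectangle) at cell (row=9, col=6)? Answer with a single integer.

Check cell (9,6):
  A: rows 8-9 cols 4-6 z=3 -> covers; best now A (z=3)
  B: rows 4-6 cols 2-3 -> outside (row miss)
  C: rows 4-10 cols 6-9 z=6 -> covers; best now A (z=3)
  D: rows 7-8 cols 2-5 -> outside (row miss)
Winner: A at z=3

Answer: 3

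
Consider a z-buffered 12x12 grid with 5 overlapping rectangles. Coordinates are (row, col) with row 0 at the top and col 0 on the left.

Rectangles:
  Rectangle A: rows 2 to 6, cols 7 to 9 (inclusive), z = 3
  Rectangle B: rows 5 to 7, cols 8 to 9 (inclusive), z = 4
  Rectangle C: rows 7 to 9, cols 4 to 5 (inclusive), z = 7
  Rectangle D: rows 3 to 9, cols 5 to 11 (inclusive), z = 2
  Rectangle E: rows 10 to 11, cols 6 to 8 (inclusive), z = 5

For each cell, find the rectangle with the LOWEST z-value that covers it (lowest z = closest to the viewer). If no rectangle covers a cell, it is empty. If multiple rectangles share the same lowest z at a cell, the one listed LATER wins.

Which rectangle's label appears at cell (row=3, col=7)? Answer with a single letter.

Answer: D

Derivation:
Check cell (3,7):
  A: rows 2-6 cols 7-9 z=3 -> covers; best now A (z=3)
  B: rows 5-7 cols 8-9 -> outside (row miss)
  C: rows 7-9 cols 4-5 -> outside (row miss)
  D: rows 3-9 cols 5-11 z=2 -> covers; best now D (z=2)
  E: rows 10-11 cols 6-8 -> outside (row miss)
Winner: D at z=2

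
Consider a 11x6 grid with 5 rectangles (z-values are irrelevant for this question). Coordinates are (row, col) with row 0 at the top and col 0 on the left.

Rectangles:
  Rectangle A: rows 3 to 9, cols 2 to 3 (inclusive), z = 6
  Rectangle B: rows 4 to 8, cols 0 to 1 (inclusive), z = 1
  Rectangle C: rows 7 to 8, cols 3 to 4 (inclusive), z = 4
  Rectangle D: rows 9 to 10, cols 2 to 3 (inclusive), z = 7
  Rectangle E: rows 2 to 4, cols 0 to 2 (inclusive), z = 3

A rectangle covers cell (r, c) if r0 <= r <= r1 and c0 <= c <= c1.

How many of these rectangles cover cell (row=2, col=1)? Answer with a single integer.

Check cell (2,1):
  A: rows 3-9 cols 2-3 -> outside (row miss)
  B: rows 4-8 cols 0-1 -> outside (row miss)
  C: rows 7-8 cols 3-4 -> outside (row miss)
  D: rows 9-10 cols 2-3 -> outside (row miss)
  E: rows 2-4 cols 0-2 -> covers
Count covering = 1

Answer: 1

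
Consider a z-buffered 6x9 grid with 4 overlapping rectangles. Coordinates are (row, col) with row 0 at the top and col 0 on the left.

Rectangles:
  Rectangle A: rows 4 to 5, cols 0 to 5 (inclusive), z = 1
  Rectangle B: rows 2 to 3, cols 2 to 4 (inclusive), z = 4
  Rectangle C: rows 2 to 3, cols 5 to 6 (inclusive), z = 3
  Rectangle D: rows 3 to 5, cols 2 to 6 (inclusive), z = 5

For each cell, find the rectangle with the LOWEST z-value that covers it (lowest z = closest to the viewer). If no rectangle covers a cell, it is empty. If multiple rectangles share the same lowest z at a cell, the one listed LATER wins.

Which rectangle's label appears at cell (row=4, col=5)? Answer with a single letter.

Answer: A

Derivation:
Check cell (4,5):
  A: rows 4-5 cols 0-5 z=1 -> covers; best now A (z=1)
  B: rows 2-3 cols 2-4 -> outside (row miss)
  C: rows 2-3 cols 5-6 -> outside (row miss)
  D: rows 3-5 cols 2-6 z=5 -> covers; best now A (z=1)
Winner: A at z=1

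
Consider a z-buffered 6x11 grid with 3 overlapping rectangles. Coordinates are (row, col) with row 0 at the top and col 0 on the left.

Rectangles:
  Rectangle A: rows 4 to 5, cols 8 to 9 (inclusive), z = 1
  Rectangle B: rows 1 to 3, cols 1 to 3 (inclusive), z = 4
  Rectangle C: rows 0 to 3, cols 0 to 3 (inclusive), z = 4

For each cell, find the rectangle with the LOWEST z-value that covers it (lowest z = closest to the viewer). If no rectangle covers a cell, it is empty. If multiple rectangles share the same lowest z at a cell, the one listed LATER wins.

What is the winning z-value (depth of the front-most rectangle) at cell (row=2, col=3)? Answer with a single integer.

Answer: 4

Derivation:
Check cell (2,3):
  A: rows 4-5 cols 8-9 -> outside (row miss)
  B: rows 1-3 cols 1-3 z=4 -> covers; best now B (z=4)
  C: rows 0-3 cols 0-3 z=4 -> covers; best now C (z=4)
Winner: C at z=4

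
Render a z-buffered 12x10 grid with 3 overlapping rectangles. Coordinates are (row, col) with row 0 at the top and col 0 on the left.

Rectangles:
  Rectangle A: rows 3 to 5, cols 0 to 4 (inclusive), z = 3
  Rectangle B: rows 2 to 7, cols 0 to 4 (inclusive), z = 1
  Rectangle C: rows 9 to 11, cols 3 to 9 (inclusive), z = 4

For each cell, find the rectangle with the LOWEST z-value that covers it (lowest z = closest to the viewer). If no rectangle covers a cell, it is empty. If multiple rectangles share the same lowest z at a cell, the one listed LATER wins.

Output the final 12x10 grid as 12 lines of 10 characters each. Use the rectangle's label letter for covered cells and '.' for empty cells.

..........
..........
BBBBB.....
BBBBB.....
BBBBB.....
BBBBB.....
BBBBB.....
BBBBB.....
..........
...CCCCCCC
...CCCCCCC
...CCCCCCC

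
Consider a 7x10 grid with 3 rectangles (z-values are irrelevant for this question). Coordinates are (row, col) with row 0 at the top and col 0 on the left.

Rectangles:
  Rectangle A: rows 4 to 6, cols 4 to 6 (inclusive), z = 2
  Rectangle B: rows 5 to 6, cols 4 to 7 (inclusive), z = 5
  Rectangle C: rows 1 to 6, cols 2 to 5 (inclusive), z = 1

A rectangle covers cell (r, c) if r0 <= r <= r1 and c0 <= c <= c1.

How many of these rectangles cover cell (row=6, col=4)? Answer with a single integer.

Check cell (6,4):
  A: rows 4-6 cols 4-6 -> covers
  B: rows 5-6 cols 4-7 -> covers
  C: rows 1-6 cols 2-5 -> covers
Count covering = 3

Answer: 3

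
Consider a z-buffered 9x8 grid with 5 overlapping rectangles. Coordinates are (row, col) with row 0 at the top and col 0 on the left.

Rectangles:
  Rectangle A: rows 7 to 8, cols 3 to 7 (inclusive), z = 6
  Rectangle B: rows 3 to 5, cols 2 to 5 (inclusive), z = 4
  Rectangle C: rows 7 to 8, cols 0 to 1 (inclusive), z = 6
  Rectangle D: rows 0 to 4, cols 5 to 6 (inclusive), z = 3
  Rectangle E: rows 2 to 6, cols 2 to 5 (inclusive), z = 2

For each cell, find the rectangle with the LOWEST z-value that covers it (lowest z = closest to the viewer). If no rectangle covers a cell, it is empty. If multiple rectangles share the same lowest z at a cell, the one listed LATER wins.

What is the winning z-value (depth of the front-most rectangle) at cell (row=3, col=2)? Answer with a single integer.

Check cell (3,2):
  A: rows 7-8 cols 3-7 -> outside (row miss)
  B: rows 3-5 cols 2-5 z=4 -> covers; best now B (z=4)
  C: rows 7-8 cols 0-1 -> outside (row miss)
  D: rows 0-4 cols 5-6 -> outside (col miss)
  E: rows 2-6 cols 2-5 z=2 -> covers; best now E (z=2)
Winner: E at z=2

Answer: 2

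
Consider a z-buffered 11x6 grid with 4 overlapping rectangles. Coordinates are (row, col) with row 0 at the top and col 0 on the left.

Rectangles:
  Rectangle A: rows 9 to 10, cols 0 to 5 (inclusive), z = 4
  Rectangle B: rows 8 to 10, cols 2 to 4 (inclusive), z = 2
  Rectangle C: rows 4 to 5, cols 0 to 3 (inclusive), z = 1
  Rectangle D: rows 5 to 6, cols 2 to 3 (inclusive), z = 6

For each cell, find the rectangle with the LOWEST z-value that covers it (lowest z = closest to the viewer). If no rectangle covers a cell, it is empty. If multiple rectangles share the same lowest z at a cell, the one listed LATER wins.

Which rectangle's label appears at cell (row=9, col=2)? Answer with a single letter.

Answer: B

Derivation:
Check cell (9,2):
  A: rows 9-10 cols 0-5 z=4 -> covers; best now A (z=4)
  B: rows 8-10 cols 2-4 z=2 -> covers; best now B (z=2)
  C: rows 4-5 cols 0-3 -> outside (row miss)
  D: rows 5-6 cols 2-3 -> outside (row miss)
Winner: B at z=2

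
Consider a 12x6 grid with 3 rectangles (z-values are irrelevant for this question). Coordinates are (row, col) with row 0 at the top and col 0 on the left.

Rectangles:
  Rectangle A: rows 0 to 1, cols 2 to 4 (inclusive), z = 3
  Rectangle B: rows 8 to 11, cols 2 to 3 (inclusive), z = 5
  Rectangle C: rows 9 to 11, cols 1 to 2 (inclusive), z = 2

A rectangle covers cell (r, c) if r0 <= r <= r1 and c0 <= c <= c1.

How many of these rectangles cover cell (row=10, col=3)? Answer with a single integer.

Check cell (10,3):
  A: rows 0-1 cols 2-4 -> outside (row miss)
  B: rows 8-11 cols 2-3 -> covers
  C: rows 9-11 cols 1-2 -> outside (col miss)
Count covering = 1

Answer: 1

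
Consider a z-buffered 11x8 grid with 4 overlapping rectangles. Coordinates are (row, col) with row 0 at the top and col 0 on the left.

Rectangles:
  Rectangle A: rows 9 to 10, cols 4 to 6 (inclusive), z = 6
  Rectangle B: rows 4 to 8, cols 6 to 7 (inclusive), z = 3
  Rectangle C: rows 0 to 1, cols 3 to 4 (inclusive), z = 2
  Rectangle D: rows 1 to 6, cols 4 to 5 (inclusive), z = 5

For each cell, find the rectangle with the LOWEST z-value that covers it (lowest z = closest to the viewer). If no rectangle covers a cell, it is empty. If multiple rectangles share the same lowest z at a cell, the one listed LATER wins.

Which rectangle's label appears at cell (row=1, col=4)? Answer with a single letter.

Check cell (1,4):
  A: rows 9-10 cols 4-6 -> outside (row miss)
  B: rows 4-8 cols 6-7 -> outside (row miss)
  C: rows 0-1 cols 3-4 z=2 -> covers; best now C (z=2)
  D: rows 1-6 cols 4-5 z=5 -> covers; best now C (z=2)
Winner: C at z=2

Answer: C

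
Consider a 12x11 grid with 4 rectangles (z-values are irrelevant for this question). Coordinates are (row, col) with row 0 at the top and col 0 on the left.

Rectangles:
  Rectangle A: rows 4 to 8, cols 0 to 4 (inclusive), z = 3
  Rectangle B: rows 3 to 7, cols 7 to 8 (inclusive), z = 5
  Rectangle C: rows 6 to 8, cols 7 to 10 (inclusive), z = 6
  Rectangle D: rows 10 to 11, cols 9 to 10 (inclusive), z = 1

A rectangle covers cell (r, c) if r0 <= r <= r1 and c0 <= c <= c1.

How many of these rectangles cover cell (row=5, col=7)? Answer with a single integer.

Check cell (5,7):
  A: rows 4-8 cols 0-4 -> outside (col miss)
  B: rows 3-7 cols 7-8 -> covers
  C: rows 6-8 cols 7-10 -> outside (row miss)
  D: rows 10-11 cols 9-10 -> outside (row miss)
Count covering = 1

Answer: 1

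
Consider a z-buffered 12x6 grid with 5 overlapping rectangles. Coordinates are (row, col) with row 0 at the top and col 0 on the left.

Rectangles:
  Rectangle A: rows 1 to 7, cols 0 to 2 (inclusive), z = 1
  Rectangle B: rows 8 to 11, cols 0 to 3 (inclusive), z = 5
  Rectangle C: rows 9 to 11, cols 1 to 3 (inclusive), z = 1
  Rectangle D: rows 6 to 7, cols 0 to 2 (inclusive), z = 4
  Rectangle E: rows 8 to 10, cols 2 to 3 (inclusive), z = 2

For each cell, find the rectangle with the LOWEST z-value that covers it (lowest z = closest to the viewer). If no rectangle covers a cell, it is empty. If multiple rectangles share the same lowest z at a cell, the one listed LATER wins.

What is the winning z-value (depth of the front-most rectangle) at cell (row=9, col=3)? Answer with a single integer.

Answer: 1

Derivation:
Check cell (9,3):
  A: rows 1-7 cols 0-2 -> outside (row miss)
  B: rows 8-11 cols 0-3 z=5 -> covers; best now B (z=5)
  C: rows 9-11 cols 1-3 z=1 -> covers; best now C (z=1)
  D: rows 6-7 cols 0-2 -> outside (row miss)
  E: rows 8-10 cols 2-3 z=2 -> covers; best now C (z=1)
Winner: C at z=1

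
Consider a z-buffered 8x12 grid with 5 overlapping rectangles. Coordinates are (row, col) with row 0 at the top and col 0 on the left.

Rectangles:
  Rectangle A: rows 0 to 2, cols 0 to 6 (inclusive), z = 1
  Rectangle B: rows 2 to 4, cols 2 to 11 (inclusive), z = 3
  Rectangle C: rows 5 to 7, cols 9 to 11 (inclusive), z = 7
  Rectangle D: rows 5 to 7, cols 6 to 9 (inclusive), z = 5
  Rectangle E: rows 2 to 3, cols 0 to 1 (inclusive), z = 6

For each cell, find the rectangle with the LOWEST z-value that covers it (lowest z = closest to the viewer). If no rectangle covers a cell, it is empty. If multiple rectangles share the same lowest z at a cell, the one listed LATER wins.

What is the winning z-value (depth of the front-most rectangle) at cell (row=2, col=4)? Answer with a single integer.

Answer: 1

Derivation:
Check cell (2,4):
  A: rows 0-2 cols 0-6 z=1 -> covers; best now A (z=1)
  B: rows 2-4 cols 2-11 z=3 -> covers; best now A (z=1)
  C: rows 5-7 cols 9-11 -> outside (row miss)
  D: rows 5-7 cols 6-9 -> outside (row miss)
  E: rows 2-3 cols 0-1 -> outside (col miss)
Winner: A at z=1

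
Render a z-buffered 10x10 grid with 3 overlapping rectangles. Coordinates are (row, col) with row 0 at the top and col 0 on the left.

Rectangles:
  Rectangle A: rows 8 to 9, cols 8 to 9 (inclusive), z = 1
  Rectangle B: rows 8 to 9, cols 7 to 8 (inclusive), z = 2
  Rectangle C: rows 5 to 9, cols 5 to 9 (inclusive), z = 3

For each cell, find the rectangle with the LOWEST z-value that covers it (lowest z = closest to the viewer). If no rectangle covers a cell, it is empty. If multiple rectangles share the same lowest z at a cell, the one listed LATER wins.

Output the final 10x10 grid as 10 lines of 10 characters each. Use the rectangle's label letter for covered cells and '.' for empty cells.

..........
..........
..........
..........
..........
.....CCCCC
.....CCCCC
.....CCCCC
.....CCBAA
.....CCBAA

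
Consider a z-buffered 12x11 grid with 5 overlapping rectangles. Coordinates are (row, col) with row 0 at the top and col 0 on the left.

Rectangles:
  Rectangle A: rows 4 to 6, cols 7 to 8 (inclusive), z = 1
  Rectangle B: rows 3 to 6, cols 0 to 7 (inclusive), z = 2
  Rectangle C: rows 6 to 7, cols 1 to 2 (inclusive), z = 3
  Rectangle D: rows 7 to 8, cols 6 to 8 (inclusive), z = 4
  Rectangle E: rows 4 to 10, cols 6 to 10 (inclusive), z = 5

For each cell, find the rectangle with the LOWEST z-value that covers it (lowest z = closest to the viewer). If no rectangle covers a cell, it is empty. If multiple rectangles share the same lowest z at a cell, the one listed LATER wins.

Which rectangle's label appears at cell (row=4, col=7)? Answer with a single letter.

Answer: A

Derivation:
Check cell (4,7):
  A: rows 4-6 cols 7-8 z=1 -> covers; best now A (z=1)
  B: rows 3-6 cols 0-7 z=2 -> covers; best now A (z=1)
  C: rows 6-7 cols 1-2 -> outside (row miss)
  D: rows 7-8 cols 6-8 -> outside (row miss)
  E: rows 4-10 cols 6-10 z=5 -> covers; best now A (z=1)
Winner: A at z=1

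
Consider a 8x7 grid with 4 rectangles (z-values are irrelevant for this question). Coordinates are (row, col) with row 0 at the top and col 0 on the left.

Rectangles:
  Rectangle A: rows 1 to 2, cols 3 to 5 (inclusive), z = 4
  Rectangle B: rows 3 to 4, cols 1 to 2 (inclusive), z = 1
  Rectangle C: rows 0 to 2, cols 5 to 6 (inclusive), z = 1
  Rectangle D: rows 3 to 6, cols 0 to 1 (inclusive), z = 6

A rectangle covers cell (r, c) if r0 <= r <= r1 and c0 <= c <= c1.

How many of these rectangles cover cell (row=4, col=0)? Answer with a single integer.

Check cell (4,0):
  A: rows 1-2 cols 3-5 -> outside (row miss)
  B: rows 3-4 cols 1-2 -> outside (col miss)
  C: rows 0-2 cols 5-6 -> outside (row miss)
  D: rows 3-6 cols 0-1 -> covers
Count covering = 1

Answer: 1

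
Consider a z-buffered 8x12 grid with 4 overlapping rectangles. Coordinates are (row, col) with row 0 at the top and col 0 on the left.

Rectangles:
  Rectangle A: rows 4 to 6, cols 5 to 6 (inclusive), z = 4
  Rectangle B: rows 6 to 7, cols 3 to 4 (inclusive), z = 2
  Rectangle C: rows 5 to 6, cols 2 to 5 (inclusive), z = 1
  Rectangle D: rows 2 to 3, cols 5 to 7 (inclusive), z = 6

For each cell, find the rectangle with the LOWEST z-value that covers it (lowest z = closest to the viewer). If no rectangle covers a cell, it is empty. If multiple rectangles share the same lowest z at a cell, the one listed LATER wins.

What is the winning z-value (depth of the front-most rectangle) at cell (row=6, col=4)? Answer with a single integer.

Answer: 1

Derivation:
Check cell (6,4):
  A: rows 4-6 cols 5-6 -> outside (col miss)
  B: rows 6-7 cols 3-4 z=2 -> covers; best now B (z=2)
  C: rows 5-6 cols 2-5 z=1 -> covers; best now C (z=1)
  D: rows 2-3 cols 5-7 -> outside (row miss)
Winner: C at z=1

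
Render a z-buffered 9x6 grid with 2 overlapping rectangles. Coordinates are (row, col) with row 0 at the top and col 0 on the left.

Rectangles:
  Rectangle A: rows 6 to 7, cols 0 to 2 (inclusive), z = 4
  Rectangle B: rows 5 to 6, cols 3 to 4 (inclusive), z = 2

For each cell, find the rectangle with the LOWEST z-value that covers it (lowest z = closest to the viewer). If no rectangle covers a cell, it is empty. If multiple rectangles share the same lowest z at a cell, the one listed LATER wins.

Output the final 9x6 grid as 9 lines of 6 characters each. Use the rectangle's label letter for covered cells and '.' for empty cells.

......
......
......
......
......
...BB.
AAABB.
AAA...
......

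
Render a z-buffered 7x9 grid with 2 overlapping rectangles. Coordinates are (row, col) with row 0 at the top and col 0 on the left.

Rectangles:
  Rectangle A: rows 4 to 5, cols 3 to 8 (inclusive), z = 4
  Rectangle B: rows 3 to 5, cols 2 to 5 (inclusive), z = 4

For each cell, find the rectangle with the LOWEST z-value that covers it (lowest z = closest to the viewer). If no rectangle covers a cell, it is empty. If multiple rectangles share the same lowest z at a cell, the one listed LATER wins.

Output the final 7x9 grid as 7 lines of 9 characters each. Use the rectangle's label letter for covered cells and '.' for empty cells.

.........
.........
.........
..BBBB...
..BBBBAAA
..BBBBAAA
.........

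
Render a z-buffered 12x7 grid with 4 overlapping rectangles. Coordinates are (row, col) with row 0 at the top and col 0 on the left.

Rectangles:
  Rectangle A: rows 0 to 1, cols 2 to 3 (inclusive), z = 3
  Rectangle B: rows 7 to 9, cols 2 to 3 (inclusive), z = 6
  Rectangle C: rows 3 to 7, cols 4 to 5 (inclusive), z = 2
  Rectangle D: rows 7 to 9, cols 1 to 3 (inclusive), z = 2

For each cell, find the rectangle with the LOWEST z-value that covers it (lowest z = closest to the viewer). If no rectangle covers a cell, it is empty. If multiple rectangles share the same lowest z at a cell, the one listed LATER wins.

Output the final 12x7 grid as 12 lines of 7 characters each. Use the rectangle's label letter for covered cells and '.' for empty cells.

..AA...
..AA...
.......
....CC.
....CC.
....CC.
....CC.
.DDDCC.
.DDD...
.DDD...
.......
.......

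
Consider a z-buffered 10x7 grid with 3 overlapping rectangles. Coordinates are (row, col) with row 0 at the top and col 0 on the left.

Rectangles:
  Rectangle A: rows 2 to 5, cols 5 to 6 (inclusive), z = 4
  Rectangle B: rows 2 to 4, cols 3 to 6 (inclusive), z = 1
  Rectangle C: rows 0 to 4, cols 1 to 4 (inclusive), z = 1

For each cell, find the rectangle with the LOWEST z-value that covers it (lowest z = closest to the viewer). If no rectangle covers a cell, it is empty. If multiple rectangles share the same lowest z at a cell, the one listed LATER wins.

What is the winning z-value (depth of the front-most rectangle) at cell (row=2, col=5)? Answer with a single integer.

Check cell (2,5):
  A: rows 2-5 cols 5-6 z=4 -> covers; best now A (z=4)
  B: rows 2-4 cols 3-6 z=1 -> covers; best now B (z=1)
  C: rows 0-4 cols 1-4 -> outside (col miss)
Winner: B at z=1

Answer: 1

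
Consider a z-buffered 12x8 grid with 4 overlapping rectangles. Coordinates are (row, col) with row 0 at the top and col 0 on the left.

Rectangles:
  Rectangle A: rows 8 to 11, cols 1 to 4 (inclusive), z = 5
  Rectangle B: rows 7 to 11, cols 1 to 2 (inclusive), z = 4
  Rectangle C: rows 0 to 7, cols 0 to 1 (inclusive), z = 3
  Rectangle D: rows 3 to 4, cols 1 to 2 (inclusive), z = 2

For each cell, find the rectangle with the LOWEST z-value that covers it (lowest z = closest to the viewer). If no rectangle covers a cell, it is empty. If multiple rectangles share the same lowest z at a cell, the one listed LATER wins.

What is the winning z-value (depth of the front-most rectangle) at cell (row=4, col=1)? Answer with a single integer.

Check cell (4,1):
  A: rows 8-11 cols 1-4 -> outside (row miss)
  B: rows 7-11 cols 1-2 -> outside (row miss)
  C: rows 0-7 cols 0-1 z=3 -> covers; best now C (z=3)
  D: rows 3-4 cols 1-2 z=2 -> covers; best now D (z=2)
Winner: D at z=2

Answer: 2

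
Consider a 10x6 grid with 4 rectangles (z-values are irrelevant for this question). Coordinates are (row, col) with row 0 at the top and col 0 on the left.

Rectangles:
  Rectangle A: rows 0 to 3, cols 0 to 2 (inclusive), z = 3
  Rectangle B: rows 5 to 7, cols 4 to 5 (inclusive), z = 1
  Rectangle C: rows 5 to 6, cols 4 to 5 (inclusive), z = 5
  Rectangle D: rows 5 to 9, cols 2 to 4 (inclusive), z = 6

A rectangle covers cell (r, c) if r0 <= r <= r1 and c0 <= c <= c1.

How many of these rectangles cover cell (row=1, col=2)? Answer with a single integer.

Check cell (1,2):
  A: rows 0-3 cols 0-2 -> covers
  B: rows 5-7 cols 4-5 -> outside (row miss)
  C: rows 5-6 cols 4-5 -> outside (row miss)
  D: rows 5-9 cols 2-4 -> outside (row miss)
Count covering = 1

Answer: 1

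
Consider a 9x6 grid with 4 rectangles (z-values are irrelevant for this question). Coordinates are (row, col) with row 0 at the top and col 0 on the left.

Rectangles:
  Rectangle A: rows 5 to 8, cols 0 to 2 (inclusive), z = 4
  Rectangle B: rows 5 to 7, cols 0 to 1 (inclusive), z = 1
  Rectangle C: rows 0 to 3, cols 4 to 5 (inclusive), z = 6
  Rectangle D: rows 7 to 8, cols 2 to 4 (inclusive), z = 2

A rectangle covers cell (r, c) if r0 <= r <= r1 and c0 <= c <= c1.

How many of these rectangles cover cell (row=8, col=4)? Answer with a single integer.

Answer: 1

Derivation:
Check cell (8,4):
  A: rows 5-8 cols 0-2 -> outside (col miss)
  B: rows 5-7 cols 0-1 -> outside (row miss)
  C: rows 0-3 cols 4-5 -> outside (row miss)
  D: rows 7-8 cols 2-4 -> covers
Count covering = 1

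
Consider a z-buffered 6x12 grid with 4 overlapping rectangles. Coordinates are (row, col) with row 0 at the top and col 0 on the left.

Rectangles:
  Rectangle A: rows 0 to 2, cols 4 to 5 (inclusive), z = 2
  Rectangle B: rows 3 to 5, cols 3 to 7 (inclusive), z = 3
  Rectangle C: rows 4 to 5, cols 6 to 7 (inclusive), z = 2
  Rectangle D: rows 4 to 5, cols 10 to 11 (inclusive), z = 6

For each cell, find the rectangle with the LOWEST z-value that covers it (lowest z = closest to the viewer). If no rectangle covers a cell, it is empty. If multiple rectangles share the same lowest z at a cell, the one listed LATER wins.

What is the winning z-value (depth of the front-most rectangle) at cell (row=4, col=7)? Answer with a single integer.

Answer: 2

Derivation:
Check cell (4,7):
  A: rows 0-2 cols 4-5 -> outside (row miss)
  B: rows 3-5 cols 3-7 z=3 -> covers; best now B (z=3)
  C: rows 4-5 cols 6-7 z=2 -> covers; best now C (z=2)
  D: rows 4-5 cols 10-11 -> outside (col miss)
Winner: C at z=2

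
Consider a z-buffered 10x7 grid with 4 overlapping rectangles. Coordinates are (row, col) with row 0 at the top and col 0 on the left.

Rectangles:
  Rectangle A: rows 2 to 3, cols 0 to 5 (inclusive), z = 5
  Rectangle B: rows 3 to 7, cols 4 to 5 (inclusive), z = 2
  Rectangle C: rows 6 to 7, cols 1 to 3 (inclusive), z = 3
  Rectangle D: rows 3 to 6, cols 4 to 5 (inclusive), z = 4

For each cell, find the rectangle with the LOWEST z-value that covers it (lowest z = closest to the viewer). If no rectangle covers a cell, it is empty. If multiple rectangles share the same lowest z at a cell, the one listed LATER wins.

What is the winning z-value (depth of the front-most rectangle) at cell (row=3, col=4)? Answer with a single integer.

Answer: 2

Derivation:
Check cell (3,4):
  A: rows 2-3 cols 0-5 z=5 -> covers; best now A (z=5)
  B: rows 3-7 cols 4-5 z=2 -> covers; best now B (z=2)
  C: rows 6-7 cols 1-3 -> outside (row miss)
  D: rows 3-6 cols 4-5 z=4 -> covers; best now B (z=2)
Winner: B at z=2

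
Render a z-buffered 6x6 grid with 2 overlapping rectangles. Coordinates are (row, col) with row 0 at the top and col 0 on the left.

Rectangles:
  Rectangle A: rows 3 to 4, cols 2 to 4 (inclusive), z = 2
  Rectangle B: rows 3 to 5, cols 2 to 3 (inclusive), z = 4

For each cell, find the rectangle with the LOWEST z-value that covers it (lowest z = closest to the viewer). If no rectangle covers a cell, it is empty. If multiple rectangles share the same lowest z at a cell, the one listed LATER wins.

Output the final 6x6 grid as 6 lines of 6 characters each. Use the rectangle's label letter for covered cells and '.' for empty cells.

......
......
......
..AAA.
..AAA.
..BB..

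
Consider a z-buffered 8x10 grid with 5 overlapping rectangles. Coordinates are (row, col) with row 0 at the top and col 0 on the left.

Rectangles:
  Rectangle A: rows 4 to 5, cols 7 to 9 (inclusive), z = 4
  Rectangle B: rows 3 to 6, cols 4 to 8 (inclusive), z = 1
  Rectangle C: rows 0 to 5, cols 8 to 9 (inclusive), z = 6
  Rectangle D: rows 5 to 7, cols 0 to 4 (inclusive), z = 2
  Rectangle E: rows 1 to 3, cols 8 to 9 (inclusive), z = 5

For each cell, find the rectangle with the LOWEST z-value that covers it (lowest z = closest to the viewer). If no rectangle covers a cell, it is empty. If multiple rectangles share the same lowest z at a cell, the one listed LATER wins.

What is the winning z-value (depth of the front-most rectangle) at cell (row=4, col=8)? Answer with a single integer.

Check cell (4,8):
  A: rows 4-5 cols 7-9 z=4 -> covers; best now A (z=4)
  B: rows 3-6 cols 4-8 z=1 -> covers; best now B (z=1)
  C: rows 0-5 cols 8-9 z=6 -> covers; best now B (z=1)
  D: rows 5-7 cols 0-4 -> outside (row miss)
  E: rows 1-3 cols 8-9 -> outside (row miss)
Winner: B at z=1

Answer: 1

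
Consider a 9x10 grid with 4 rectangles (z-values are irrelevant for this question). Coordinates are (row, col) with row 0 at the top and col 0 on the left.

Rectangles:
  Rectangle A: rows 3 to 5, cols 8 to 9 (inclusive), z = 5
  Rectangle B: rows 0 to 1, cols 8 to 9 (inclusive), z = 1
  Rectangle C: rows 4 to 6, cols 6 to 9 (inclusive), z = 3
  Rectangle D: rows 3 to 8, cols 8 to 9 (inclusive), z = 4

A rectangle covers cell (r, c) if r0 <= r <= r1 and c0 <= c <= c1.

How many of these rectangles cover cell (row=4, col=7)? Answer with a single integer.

Check cell (4,7):
  A: rows 3-5 cols 8-9 -> outside (col miss)
  B: rows 0-1 cols 8-9 -> outside (row miss)
  C: rows 4-6 cols 6-9 -> covers
  D: rows 3-8 cols 8-9 -> outside (col miss)
Count covering = 1

Answer: 1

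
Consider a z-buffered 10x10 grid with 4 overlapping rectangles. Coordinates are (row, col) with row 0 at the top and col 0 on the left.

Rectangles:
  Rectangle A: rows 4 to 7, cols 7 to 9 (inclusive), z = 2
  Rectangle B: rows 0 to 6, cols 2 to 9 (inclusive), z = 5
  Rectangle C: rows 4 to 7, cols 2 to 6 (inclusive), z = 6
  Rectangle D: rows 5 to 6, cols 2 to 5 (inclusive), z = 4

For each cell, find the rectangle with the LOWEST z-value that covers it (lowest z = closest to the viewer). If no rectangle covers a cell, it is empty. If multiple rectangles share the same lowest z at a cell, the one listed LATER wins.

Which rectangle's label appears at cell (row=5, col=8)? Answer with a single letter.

Check cell (5,8):
  A: rows 4-7 cols 7-9 z=2 -> covers; best now A (z=2)
  B: rows 0-6 cols 2-9 z=5 -> covers; best now A (z=2)
  C: rows 4-7 cols 2-6 -> outside (col miss)
  D: rows 5-6 cols 2-5 -> outside (col miss)
Winner: A at z=2

Answer: A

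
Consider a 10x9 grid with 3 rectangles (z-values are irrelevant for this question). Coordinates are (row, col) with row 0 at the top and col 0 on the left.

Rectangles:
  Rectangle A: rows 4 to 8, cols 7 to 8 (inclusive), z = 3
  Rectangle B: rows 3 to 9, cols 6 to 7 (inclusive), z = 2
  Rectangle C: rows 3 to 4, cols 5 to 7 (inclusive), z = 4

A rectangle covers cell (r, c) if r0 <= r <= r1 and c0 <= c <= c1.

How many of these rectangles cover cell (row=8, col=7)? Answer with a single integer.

Answer: 2

Derivation:
Check cell (8,7):
  A: rows 4-8 cols 7-8 -> covers
  B: rows 3-9 cols 6-7 -> covers
  C: rows 3-4 cols 5-7 -> outside (row miss)
Count covering = 2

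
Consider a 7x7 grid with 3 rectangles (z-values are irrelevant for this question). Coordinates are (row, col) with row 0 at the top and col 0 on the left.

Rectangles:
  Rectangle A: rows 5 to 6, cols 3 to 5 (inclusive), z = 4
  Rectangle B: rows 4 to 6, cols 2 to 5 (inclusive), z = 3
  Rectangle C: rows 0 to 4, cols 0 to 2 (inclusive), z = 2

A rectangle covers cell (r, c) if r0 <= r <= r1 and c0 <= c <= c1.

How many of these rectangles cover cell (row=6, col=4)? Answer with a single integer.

Answer: 2

Derivation:
Check cell (6,4):
  A: rows 5-6 cols 3-5 -> covers
  B: rows 4-6 cols 2-5 -> covers
  C: rows 0-4 cols 0-2 -> outside (row miss)
Count covering = 2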